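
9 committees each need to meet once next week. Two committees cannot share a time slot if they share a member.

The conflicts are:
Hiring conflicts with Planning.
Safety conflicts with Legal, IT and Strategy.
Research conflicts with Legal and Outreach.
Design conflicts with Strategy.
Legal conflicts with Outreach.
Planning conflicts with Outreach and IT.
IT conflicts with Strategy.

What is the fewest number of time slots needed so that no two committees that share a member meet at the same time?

Safety, IT, Strategy pairwise conflict, so at least 3 time slots are needed.
A valid assignment using 3 time slots: Hiring=1, Safety=2, Research=2, Design=1, Legal=3, Planning=2, Outreach=1, IT=1, Strategy=3. Each listed conflict is separated.

3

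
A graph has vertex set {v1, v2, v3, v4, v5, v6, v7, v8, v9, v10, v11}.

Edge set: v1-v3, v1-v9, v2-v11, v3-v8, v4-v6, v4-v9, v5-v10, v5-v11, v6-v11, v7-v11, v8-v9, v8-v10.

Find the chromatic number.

The cycle v4-v9-v8-v10-v5-v11-v6-v4 has odd length 7, so it cannot be 2-colored; at least 3 colors are needed.
3 colors suffice: color 1 → {v3, v9, v10, v11}; color 2 → {v1, v2, v4, v5, v7, v8}; color 3 → {v6}. No two adjacent vertices share a color.

3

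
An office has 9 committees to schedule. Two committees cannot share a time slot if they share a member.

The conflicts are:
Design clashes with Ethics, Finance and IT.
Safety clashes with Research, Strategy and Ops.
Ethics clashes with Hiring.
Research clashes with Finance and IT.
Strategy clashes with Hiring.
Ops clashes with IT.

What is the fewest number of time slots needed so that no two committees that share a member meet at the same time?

The cycle Finance-Research-Safety-Strategy-Hiring-Ethics-Design-Finance has odd length 7, so it cannot be 2-colored; at least 3 time slots are needed.
3 time slots suffice: time slot 1 → {Design, Research, Strategy, Ops}; time slot 2 → {Safety, Finance, IT, Hiring}; time slot 3 → {Ethics}. Every pair that conflicts lands in different time slots.

3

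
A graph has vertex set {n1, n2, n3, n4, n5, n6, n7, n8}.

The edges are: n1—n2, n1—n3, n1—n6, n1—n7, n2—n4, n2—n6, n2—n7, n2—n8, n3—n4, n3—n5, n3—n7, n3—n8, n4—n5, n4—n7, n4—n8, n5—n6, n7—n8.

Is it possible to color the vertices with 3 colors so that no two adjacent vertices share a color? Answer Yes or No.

No

n2, n4, n7, n8 form a clique, so at least 4 colors are needed.
So 3 colors are not enough.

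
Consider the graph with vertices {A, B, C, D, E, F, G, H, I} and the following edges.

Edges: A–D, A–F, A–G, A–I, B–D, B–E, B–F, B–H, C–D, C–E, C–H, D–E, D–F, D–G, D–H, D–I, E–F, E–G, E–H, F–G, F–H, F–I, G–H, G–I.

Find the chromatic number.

5

D, E, F, G, H are pairwise adjacent (a clique of size 5), so at least 5 colors are needed.
5 colors suffice: color 1 → {D}; color 2 → {C, F}; color 3 → {B, G}; color 4 → {E, I}; color 5 → {A, H}. Every edge joins two different colors.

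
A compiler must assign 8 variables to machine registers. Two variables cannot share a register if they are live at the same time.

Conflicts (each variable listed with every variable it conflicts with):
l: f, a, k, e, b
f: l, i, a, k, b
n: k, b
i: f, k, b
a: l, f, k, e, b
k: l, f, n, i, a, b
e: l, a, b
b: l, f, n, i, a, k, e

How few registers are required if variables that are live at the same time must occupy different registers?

5

l, f, a, k, b all conflict with each other, so at least 5 registers are needed.
A valid assignment using 5 registers: l=5, f=3, n=3, i=4, a=4, k=2, e=2, b=1. No two conflicting variables share a register.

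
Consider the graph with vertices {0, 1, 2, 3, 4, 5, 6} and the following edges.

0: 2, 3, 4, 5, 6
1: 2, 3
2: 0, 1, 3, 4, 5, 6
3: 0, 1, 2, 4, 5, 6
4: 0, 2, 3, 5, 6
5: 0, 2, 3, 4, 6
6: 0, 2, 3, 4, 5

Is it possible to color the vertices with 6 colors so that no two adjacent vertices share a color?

The chromatic number is 6. 0, 2, 3, 4, 5, 6 form a clique, so at least 6 colors are needed.
6 colors suffice: 0=e, 1=c, 2=b, 3=a, 4=c, 5=d, 6=f.
That is already a proper 6-coloring.

Yes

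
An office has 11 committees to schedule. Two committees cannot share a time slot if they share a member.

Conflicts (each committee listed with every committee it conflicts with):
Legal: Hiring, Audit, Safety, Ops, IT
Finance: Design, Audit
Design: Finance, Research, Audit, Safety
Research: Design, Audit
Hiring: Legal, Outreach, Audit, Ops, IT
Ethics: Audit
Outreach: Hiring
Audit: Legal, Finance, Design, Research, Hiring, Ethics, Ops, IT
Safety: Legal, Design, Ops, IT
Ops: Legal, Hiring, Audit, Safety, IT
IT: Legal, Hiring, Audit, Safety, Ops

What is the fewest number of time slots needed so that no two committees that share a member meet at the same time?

Legal, Hiring, Audit, Ops, IT all conflict with each other, so at least 5 time slots are needed.
5 time slots suffice: time slot 1 → {Outreach, Audit, Safety}; time slot 2 → {Design, Ethics, IT}; time slot 3 → {Finance, Research, Ops}; time slot 4 → {Hiring}; time slot 5 → {Legal}. No two conflicting committees share a time slot.

5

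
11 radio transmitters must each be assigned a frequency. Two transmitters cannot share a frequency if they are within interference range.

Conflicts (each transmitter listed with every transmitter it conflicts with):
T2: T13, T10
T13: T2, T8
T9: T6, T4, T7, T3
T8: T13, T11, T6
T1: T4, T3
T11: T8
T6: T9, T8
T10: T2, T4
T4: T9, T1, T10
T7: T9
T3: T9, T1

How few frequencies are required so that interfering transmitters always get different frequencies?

The cycle T2-T10-T4-T9-T6-T8-T13-T2 has odd length 7, so it cannot be 2-colored; at least 3 frequencies are needed.
3 frequencies suffice: frequency 1 → {T9, T8, T1, T10}; frequency 2 → {T2, T11, T6, T4, T7, T3}; frequency 3 → {T13}. Every pair that conflicts lands in different frequencies.

3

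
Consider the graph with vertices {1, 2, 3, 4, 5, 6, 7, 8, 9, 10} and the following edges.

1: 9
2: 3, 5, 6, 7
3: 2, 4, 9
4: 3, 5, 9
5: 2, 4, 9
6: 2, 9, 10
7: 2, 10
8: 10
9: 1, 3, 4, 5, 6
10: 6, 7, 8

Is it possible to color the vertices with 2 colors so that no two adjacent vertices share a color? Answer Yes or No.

4, 5, 9 form a triangle, so at least 3 colors are needed.
So 2 colors are not enough.

No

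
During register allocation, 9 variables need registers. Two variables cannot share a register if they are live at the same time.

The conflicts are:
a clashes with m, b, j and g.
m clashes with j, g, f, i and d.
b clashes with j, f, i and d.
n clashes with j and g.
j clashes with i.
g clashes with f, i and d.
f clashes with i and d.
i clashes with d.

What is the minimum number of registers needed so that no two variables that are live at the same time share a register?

5

m, g, f, i, d all conflict with each other, so at least 5 registers are needed.
5 registers suffice: register 1 → {m, b, n}; register 2 → {a, i}; register 3 → {j, g}; register 4 → {f}; register 5 → {d}. No two conflicting variables share a register.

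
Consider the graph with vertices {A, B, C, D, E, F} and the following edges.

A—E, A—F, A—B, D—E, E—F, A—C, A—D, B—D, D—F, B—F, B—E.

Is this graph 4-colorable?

No

A, B, D, E, F are pairwise adjacent (a clique of size 5), so at least 5 colors are needed.
So 4 colors are not enough.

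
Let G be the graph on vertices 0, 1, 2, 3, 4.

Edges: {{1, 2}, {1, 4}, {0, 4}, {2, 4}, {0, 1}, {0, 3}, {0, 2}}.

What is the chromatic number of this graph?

4

0, 1, 2, 4 form a clique, so at least 4 colors are needed.
4 colors suffice: 0=red, 1=blue, 2=green, 3=blue, 4=yellow. Each edge has distinct colors on its endpoints.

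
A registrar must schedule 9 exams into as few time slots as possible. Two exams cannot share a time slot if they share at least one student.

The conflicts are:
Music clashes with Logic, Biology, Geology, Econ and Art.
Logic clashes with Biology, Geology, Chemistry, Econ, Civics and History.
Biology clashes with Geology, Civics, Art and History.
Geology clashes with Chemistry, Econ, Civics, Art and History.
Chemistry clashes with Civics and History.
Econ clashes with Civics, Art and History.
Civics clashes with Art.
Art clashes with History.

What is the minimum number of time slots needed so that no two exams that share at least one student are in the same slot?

4

Music, Biology, Geology, Art all conflict with each other, so at least 4 time slots are needed.
Using 4 time slots: Music=3, Logic=2, Biology=4, Geology=1, Chemistry=4, Econ=4, Civics=3, Art=2, History=3. No two conflicting exams share a time slot.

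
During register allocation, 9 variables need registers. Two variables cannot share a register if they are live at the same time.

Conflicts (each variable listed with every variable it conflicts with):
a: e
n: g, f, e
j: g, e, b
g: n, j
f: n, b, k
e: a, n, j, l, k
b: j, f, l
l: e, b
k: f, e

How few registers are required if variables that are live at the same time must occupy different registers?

3

The cycle e-l-b-f-k-e has odd length 5, so it cannot be 2-colored; at least 3 registers are needed.
3 registers suffice: register 1 → {g, e, b}; register 2 → {a, j, f, l}; register 3 → {n, k}. Every pair that conflicts lands in different registers.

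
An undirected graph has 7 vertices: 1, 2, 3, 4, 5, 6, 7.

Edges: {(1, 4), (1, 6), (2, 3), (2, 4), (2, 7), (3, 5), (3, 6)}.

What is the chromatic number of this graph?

The cycle 1-4-2-3-6-1 has odd length 5, so it cannot be 2-colored; at least 3 colors are needed.
3 colors suffice: color a → {1, 2, 5}; color b → {3, 4, 7}; color c → {6}. Each edge has distinct colors on its endpoints.

3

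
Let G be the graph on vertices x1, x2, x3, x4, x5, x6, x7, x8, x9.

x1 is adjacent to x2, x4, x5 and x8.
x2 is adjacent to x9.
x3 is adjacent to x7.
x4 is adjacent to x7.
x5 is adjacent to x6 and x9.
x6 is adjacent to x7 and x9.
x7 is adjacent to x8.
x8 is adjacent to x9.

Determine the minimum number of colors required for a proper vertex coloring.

3

x5, x6, x9 form a triangle, so at least 3 colors are needed.
One proper 3-coloring: x1=1, x2=2, x3=2, x4=2, x5=2, x6=3, x7=1, x8=2, x9=1. No two adjacent vertices share a color.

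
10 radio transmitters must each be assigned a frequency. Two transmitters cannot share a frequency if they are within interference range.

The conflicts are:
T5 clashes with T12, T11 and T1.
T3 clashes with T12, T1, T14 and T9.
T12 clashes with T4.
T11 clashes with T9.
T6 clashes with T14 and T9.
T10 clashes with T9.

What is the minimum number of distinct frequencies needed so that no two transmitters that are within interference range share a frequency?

The cycle T5-T12-T3-T9-T11-T5 has odd length 5, so it cannot be 2-colored; at least 3 frequencies are needed.
Using 3 frequencies: T5=1, T3=1, T12=2, T11=3, T6=1, T4=1, T10=1, T1=2, T14=2, T9=2. No two conflicting transmitters share a frequency.

3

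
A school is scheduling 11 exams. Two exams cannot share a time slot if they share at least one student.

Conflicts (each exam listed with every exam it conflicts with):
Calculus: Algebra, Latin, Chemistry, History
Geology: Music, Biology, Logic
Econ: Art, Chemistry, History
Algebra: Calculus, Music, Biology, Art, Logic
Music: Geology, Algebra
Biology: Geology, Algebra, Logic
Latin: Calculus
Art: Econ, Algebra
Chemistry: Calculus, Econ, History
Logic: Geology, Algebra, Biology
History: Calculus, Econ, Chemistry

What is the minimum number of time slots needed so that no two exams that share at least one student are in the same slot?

3

Calculus, Chemistry, History are mutually in conflict, so at least 3 time slots are needed.
A valid assignment using 3 time slots: Calculus=2, Geology=1, Econ=2, Algebra=1, Music=2, Biology=3, Latin=1, Art=3, Chemistry=1, Logic=2, History=3. Every pair that conflicts lands in different time slots.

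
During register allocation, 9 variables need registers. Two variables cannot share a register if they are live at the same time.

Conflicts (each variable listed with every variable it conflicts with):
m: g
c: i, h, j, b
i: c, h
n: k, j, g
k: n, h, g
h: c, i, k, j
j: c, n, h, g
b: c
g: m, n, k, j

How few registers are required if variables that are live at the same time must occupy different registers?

3

c, i, h pairwise conflict, so at least 3 registers are needed.
A valid assignment using 3 registers: m=2, c=1, i=3, n=2, k=3, h=2, j=3, b=2, g=1. Each listed conflict is separated.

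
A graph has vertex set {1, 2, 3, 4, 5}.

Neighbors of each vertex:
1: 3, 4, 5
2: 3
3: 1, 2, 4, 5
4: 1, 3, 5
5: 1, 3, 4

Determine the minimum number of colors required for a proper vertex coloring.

1, 3, 4, 5 form a clique, so at least 4 colors are needed.
One proper 4-coloring: 1=blue, 2=blue, 3=red, 4=yellow, 5=green. No two adjacent vertices share a color.

4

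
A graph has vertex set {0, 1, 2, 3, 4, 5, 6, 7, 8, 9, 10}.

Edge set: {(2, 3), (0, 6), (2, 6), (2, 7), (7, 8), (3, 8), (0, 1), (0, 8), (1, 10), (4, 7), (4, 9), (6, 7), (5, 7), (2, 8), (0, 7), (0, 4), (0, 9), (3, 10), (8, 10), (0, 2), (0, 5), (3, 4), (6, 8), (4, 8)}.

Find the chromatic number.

5

0, 2, 6, 7, 8 are pairwise adjacent (a clique of size 5), so at least 5 colors are needed.
5 colors suffice: color a → {0, 3}; color b → {1, 5, 8, 9}; color c → {7, 10}; color d → {2, 4}; color e → {6}. No two adjacent vertices share a color.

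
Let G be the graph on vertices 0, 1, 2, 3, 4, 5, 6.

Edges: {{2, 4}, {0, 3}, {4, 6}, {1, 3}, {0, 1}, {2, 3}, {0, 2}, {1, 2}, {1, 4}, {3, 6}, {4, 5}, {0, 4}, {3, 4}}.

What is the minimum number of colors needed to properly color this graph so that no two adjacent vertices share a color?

5

0, 1, 2, 3, 4 are pairwise adjacent (a clique of size 5), so at least 5 colors are needed.
A valid assignment using 5 colors: 0=yellow, 1=purple, 2=green, 3=blue, 4=red, 5=blue, 6=green. Every edge joins two different colors.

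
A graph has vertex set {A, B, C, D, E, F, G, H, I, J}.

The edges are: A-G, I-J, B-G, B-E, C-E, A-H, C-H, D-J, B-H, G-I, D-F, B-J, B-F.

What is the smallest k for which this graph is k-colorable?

D and J are adjacent, so at least 2 colors are needed.
One proper 2-coloring: A=red, B=red, C=red, D=red, E=blue, F=blue, G=blue, H=blue, I=red, J=blue. Every edge joins two different colors.

2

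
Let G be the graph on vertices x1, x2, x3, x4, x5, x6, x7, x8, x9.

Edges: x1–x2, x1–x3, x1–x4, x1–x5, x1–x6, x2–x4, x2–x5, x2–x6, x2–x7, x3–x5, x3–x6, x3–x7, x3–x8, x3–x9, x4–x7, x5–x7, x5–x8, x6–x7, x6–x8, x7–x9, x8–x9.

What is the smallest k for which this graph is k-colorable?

3

x3, x5, x8 are mutually adjacent, so at least 3 colors are needed.
3 colors suffice: x1=1, x2=2, x3=2, x4=3, x5=3, x6=3, x7=1, x8=1, x9=3. Every edge joins two different colors.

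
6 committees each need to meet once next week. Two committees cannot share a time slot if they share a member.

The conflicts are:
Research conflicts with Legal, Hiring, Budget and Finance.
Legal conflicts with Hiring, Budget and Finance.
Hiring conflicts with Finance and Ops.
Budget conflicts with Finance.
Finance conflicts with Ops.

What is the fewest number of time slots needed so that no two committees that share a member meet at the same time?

Research, Legal, Budget, Finance are mutually in conflict, so at least 4 time slots are needed.
4 time slots suffice: time slot 1 → {Finance}; time slot 2 → {Research, Ops}; time slot 3 → {Legal}; time slot 4 → {Hiring, Budget}. Every pair that conflicts lands in different time slots.

4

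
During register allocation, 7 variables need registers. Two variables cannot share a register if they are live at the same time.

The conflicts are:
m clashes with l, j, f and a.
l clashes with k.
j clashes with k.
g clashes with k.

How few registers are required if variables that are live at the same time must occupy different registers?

2

m and a conflict, so at least 2 registers are needed.
2 registers suffice: register 1 → {m, k}; register 2 → {l, j, f, g, a}. No two conflicting variables share a register.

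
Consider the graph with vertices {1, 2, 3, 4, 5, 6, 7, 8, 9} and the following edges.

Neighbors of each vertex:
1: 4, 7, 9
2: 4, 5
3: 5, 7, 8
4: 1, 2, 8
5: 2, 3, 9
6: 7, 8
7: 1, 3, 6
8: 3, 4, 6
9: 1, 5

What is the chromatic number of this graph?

3

The cycle 8-3-7-1-4-8 has odd length 5, so it cannot be 2-colored; at least 3 colors are needed.
3 colors suffice: color a → {4, 5, 7}; color b → {1, 2, 8}; color c → {3, 6, 9}. Every edge joins two different colors.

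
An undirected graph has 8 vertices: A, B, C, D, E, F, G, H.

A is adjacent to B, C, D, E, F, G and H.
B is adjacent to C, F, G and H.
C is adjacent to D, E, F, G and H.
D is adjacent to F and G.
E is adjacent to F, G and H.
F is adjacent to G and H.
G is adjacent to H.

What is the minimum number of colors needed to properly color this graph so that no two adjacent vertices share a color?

6

A, C, E, F, G, H are pairwise adjacent (a clique of size 6), so at least 6 colors are needed.
6 colors suffice: color 1 → {C}; color 2 → {F}; color 3 → {G}; color 4 → {A}; color 5 → {D, H}; color 6 → {B, E}. No two adjacent vertices share a color.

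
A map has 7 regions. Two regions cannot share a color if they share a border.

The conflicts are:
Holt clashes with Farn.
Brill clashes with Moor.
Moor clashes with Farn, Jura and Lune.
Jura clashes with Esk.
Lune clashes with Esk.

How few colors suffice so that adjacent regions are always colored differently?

2

Brill and Moor conflict, so at least 2 colors are needed.
2 colors suffice: color 1 → {Holt, Moor, Esk}; color 2 → {Brill, Farn, Jura, Lune}. No two conflicting regions share a color.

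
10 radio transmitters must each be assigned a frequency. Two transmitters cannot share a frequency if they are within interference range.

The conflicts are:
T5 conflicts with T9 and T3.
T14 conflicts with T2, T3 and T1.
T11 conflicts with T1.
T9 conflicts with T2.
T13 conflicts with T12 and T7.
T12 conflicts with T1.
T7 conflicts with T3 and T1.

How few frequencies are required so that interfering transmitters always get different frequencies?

The cycle T5-T3-T14-T2-T9-T5 has odd length 5, so it cannot be 2-colored; at least 3 frequencies are needed.
3 frequencies suffice: frequency 1 → {T13, T2, T3, T1}; frequency 2 → {T14, T11, T9, T12, T7}; frequency 3 → {T5}. Every pair that conflicts lands in different frequencies.

3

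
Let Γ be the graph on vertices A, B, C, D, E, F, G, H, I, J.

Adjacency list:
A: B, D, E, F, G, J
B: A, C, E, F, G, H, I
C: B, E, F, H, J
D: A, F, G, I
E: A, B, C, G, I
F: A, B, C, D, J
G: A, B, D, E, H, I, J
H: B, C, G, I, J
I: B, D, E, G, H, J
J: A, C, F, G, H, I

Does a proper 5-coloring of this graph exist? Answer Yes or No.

Yes

The chromatic number is 4. A, B, E, G are pairwise adjacent (a clique of size 4), so at least 4 colors are needed.
4 colors suffice: color 1 → {F, G}; color 2 → {B, D, J}; color 3 → {A, C, I}; color 4 → {E, H}.
Since 5 ≥ 4, a proper 5-coloring certainly exists.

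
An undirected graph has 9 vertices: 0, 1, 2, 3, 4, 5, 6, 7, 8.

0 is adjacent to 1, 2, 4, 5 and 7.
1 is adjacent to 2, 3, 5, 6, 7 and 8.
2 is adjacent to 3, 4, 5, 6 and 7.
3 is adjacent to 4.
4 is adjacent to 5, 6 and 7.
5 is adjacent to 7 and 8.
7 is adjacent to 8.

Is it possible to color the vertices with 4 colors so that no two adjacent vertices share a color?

0, 2, 4, 5, 7 are pairwise adjacent (a clique of size 5), so at least 5 colors are needed.
So 4 colors are not enough.

No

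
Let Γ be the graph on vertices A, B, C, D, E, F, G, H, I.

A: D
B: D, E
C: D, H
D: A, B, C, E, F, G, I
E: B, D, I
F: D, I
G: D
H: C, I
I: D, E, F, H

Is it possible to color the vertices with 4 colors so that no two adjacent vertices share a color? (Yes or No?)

Yes

The chromatic number is 3. B, D, E are mutually adjacent, so at least 3 colors are needed.
One proper 3-coloring: A=2, B=2, C=2, D=1, E=3, F=3, G=2, H=1, I=2.
Since 4 ≥ 3, a proper 4-coloring certainly exists.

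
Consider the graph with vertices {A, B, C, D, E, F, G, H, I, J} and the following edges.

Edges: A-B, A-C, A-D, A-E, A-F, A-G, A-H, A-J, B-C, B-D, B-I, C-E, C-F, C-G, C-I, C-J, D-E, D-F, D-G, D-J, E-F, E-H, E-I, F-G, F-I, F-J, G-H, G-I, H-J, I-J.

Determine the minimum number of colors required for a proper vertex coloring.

4

C, F, G, I form a clique, so at least 4 colors are needed.
4 colors suffice: color red → {A, I}; color blue → {C, D, H}; color green → {B, F}; color yellow → {E, G, J}. Each edge has distinct colors on its endpoints.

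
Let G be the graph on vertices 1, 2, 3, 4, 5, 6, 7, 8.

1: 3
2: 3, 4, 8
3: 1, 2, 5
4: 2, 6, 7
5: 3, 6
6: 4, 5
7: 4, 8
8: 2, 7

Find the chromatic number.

The cycle 5-6-4-2-3-5 has odd length 5, so it cannot be 2-colored; at least 3 colors are needed.
3 colors suffice: color red → {3, 4, 8}; color blue → {1, 2, 6, 7}; color green → {5}. Each edge has distinct colors on its endpoints.

3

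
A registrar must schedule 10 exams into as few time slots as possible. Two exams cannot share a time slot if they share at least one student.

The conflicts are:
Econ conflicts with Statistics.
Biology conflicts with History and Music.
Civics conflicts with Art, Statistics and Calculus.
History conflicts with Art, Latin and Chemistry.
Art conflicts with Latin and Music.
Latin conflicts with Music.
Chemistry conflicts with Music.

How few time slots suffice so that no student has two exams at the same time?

3

History, Art, Latin all conflict with each other, so at least 3 time slots are needed.
3 time slots suffice: time slot 1 → {Econ, Civics, History, Music}; time slot 2 → {Biology, Art, Statistics, Chemistry, Calculus}; time slot 3 → {Latin}. Every pair that conflicts lands in different time slots.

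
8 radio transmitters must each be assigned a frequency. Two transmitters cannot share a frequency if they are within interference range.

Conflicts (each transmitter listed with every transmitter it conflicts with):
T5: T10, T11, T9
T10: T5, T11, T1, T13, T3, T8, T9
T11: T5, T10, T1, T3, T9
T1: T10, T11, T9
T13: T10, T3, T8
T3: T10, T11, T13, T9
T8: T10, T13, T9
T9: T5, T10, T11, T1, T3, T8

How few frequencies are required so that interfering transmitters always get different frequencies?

T5, T10, T11, T9 are mutually in conflict, so at least 4 frequencies are needed.
4 frequencies suffice: frequency 1 → {T10}; frequency 2 → {T13, T9}; frequency 3 → {T11, T8}; frequency 4 → {T5, T1, T3}. Each listed conflict is separated.

4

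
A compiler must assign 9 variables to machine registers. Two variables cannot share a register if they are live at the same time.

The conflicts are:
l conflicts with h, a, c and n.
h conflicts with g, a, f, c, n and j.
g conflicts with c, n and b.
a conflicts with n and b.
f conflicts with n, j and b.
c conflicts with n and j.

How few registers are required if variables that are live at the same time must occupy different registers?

l, h, a, n pairwise conflict, so at least 4 registers are needed.
4 registers suffice: register 1 → {h, b}; register 2 → {n, j}; register 3 → {a, f, c}; register 4 → {l, g}. Every pair that conflicts lands in different registers.

4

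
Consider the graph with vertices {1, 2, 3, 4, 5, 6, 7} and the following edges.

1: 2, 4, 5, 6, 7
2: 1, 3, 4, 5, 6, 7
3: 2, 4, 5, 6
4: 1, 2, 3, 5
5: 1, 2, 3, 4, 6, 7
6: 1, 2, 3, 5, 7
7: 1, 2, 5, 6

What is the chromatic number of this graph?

5

1, 2, 5, 6, 7 are pairwise adjacent (a clique of size 5), so at least 5 colors are needed.
A valid assignment using 5 colors: 1=green, 2=blue, 3=green, 4=yellow, 5=red, 6=yellow, 7=purple. Each edge has distinct colors on its endpoints.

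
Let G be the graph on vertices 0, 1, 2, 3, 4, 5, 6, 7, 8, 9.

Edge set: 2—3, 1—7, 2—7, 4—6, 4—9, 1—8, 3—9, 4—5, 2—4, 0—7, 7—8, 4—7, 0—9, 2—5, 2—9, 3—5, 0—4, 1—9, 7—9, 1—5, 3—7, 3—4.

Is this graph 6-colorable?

The chromatic number is 5. 2, 3, 4, 7, 9 are mutually adjacent (a clique of size 5), so at least 5 colors are needed.
5 colors suffice: color a → {5, 6, 7}; color b → {1, 4}; color c → {8, 9}; color d → {0, 3}; color e → {2}.
Since 6 ≥ 5, a proper 6-coloring certainly exists.

Yes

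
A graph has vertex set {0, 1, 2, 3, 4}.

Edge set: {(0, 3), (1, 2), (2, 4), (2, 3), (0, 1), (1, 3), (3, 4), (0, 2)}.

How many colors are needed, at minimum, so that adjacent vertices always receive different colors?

4

0, 1, 2, 3 form a clique, so at least 4 colors are needed.
4 colors suffice: color a → {3}; color b → {2}; color c → {1, 4}; color d → {0}. No two adjacent vertices share a color.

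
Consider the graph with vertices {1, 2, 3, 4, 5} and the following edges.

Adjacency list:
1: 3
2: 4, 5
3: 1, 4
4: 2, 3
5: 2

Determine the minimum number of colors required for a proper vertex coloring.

2 and 5 are adjacent, so at least 2 colors are needed.
2 colors suffice: color red → {2, 3}; color blue → {1, 4, 5}. No two adjacent vertices share a color.

2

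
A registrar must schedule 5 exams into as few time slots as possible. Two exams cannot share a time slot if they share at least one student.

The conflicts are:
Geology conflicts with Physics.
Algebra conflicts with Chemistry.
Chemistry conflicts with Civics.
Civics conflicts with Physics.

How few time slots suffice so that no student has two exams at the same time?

2

Algebra and Chemistry conflict, so at least 2 time slots are needed.
2 time slots suffice: time slot 1 → {Chemistry, Physics}; time slot 2 → {Geology, Algebra, Civics}. Every pair that conflicts lands in different time slots.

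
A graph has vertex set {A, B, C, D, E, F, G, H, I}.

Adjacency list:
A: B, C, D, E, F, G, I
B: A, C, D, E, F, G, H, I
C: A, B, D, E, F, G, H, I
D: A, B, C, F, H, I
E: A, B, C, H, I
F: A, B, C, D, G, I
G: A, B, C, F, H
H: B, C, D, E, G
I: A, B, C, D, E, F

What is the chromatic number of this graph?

6

A, B, C, D, F, I are mutually adjacent (a clique of size 6), so at least 6 colors are needed.
6 colors suffice: color 1 → {B}; color 2 → {C}; color 3 → {A, H}; color 4 → {E, F}; color 5 → {G, I}; color 6 → {D}. No two adjacent vertices share a color.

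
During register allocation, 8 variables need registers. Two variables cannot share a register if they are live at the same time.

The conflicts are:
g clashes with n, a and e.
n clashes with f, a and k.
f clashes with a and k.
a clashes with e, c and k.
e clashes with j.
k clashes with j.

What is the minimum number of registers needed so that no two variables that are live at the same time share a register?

4

n, f, a, k pairwise conflict, so at least 4 registers are needed.
4 registers suffice: g=3, n=2, f=4, a=1, e=2, c=2, k=3, j=1. Each listed conflict is separated.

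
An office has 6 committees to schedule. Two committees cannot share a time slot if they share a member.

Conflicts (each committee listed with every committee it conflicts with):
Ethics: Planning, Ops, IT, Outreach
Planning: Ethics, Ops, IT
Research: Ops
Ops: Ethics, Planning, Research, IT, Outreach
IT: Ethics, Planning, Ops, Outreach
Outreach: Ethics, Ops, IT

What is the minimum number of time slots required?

4

Ethics, Ops, IT, Outreach pairwise conflict, so at least 4 time slots are needed.
A valid assignment using 4 time slots: Ethics=2, Planning=4, Research=2, Ops=1, IT=3, Outreach=4. Each listed conflict is separated.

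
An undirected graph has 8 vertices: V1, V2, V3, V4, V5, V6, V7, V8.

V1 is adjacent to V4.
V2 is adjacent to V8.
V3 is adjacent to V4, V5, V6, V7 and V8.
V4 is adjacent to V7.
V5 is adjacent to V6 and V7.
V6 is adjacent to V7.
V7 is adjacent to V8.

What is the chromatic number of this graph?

4

V3, V5, V6, V7 form a clique, so at least 4 colors are needed.
4 colors suffice: color 1 → {V1, V2, V3}; color 2 → {V7}; color 3 → {V4, V5, V8}; color 4 → {V6}. Every edge joins two different colors.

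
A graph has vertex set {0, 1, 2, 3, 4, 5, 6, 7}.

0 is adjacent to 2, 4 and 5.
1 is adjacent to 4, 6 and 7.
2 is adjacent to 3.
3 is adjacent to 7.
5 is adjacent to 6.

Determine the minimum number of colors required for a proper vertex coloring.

3

The cycle 1-6-5-0-4-1 has odd length 5, so it cannot be 2-colored; at least 3 colors are needed.
One proper 3-coloring: 0=a, 1=a, 2=b, 3=a, 4=b, 5=b, 6=c, 7=b. Every edge joins two different colors.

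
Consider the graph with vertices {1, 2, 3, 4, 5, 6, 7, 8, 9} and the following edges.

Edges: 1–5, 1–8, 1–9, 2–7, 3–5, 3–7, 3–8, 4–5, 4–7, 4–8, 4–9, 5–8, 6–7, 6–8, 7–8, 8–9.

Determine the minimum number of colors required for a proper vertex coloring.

4, 5, 8 are pairwise adjacent, so at least 3 colors are needed.
3 colors suffice: color a → {2, 8}; color b → {5, 7, 9}; color c → {1, 3, 4, 6}. No two adjacent vertices share a color.

3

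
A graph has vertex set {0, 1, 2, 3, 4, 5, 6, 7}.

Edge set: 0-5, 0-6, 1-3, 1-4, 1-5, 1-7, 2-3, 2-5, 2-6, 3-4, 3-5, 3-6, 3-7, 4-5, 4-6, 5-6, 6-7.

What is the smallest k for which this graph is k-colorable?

3, 4, 5, 6 form a clique, so at least 4 colors are needed.
One proper 4-coloring: 0=c, 1=a, 2=d, 3=c, 4=d, 5=b, 6=a, 7=b. Every edge joins two different colors.

4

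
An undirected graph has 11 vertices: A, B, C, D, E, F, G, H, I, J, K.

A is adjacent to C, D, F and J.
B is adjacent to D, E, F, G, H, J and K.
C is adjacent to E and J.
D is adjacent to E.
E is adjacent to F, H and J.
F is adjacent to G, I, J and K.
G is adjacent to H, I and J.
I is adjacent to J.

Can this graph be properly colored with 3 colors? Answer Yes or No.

B, E, F, J form a clique, so at least 4 colors are needed.
So 3 colors are not enough.

No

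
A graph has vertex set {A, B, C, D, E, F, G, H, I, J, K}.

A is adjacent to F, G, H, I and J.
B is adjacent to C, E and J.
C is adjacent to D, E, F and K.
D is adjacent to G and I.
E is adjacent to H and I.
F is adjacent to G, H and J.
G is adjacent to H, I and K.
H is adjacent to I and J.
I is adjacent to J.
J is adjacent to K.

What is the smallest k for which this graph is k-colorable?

A, F, G, H are pairwise adjacent (a clique of size 4), so at least 4 colors are needed.
4 colors suffice: color 1 → {C, G, J}; color 2 → {B, F, I, K}; color 3 → {D, H}; color 4 → {A, E}. Each edge has distinct colors on its endpoints.

4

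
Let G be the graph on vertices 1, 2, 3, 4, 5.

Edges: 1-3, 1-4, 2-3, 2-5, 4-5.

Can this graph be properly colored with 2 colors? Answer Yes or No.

No

The cycle 1-4-5-2-3-1 has odd length 5, so it cannot be 2-colored; at least 3 colors are needed.
So 2 colors are not enough.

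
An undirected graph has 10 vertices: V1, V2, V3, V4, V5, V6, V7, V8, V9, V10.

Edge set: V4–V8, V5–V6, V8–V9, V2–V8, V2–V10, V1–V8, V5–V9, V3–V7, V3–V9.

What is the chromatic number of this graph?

2

V2 and V10 are adjacent, so at least 2 colors are needed.
2 colors suffice: V1=2, V2=2, V3=1, V4=2, V5=1, V6=2, V7=2, V8=1, V9=2, V10=1. Every edge joins two different colors.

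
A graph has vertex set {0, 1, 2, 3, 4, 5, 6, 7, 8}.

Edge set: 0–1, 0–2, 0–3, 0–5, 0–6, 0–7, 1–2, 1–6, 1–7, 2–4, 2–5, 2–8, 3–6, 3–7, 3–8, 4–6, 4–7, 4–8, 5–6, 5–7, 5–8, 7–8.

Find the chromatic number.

3

5, 7, 8 are pairwise adjacent, so at least 3 colors are needed.
3 colors suffice: color a → {2, 6, 7}; color b → {0, 8}; color c → {1, 3, 4, 5}. Every edge joins two different colors.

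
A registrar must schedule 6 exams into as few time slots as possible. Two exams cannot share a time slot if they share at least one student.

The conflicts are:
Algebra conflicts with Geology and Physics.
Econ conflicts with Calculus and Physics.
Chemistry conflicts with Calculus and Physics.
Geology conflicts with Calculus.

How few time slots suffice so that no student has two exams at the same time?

The cycle Algebra-Physics-Econ-Calculus-Geology-Algebra has odd length 5, so it cannot be 2-colored; at least 3 time slots are needed.
3 time slots suffice: Algebra=2, Econ=2, Chemistry=2, Geology=3, Calculus=1, Physics=1. Every pair that conflicts lands in different time slots.

3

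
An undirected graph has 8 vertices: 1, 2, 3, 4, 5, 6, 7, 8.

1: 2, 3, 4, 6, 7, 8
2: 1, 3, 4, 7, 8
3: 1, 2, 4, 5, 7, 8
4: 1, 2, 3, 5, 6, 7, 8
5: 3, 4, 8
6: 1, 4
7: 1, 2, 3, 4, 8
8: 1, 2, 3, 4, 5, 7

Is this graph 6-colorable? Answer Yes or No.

Yes

The chromatic number is 6. 1, 2, 3, 4, 7, 8 are pairwise adjacent (a clique of size 6), so at least 6 colors are needed.
A valid assignment using 6 colors: 1=green, 2=orange, 3=blue, 4=red, 5=green, 6=blue, 7=purple, 8=yellow.
That is already a proper 6-coloring.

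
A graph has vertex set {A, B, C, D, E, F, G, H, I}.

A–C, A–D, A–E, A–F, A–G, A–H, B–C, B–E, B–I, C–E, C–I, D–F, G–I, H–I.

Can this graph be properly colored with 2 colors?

A, D, F form a triangle, so at least 3 colors are needed.
So 2 colors are not enough.

No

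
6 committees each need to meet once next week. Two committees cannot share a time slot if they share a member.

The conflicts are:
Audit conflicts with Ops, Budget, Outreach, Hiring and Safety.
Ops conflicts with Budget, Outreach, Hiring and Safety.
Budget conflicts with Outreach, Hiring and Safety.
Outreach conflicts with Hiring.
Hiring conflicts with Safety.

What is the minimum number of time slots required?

5

Audit, Ops, Budget, Hiring, Safety all conflict with each other, so at least 5 time slots are needed.
5 time slots suffice: Audit=4, Ops=2, Budget=1, Outreach=5, Hiring=3, Safety=5. Every pair that conflicts lands in different time slots.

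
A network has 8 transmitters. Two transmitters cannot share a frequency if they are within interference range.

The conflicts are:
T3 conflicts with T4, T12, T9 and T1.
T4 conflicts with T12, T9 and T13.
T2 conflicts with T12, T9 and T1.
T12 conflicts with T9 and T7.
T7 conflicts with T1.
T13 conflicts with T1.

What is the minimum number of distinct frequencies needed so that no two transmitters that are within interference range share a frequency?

T3, T4, T12, T9 pairwise conflict, so at least 4 frequencies are needed.
4 frequencies suffice: frequency 1 → {T12, T1}; frequency 2 → {T9, T7, T13}; frequency 3 → {T3, T2}; frequency 4 → {T4}. No two conflicting transmitters share a frequency.

4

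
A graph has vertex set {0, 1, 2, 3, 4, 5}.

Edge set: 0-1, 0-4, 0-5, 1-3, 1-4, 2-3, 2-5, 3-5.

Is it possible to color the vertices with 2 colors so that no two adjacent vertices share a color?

0, 1, 4 form a triangle, so at least 3 colors are needed.
So 2 colors are not enough.

No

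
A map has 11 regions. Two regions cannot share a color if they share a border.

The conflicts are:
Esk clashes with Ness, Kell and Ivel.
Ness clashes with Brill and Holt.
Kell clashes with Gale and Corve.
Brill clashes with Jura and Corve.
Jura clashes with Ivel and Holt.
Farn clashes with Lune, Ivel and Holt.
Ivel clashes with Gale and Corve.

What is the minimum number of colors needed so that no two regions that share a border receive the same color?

The cycle Holt-Jura-Ivel-Esk-Ness-Holt has odd length 5, so it cannot be 2-colored; at least 3 colors are needed.
A valid assignment using 3 colors: Esk=2, Ness=3, Kell=1, Brill=1, Jura=2, Farn=2, Lune=1, Ivel=1, Holt=1, Gale=2, Corve=2. No two conflicting regions share a color.

3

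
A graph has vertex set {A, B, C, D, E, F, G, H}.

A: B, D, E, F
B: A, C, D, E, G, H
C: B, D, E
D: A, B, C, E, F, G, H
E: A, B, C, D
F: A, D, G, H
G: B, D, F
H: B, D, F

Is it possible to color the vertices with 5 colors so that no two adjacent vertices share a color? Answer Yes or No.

Yes

The chromatic number is 4. B, C, D, E are mutually adjacent (a clique of size 4), so at least 4 colors are needed.
4 colors suffice: color 1 → {D}; color 2 → {B, F}; color 3 → {E, G, H}; color 4 → {A, C}.
Since 5 ≥ 4, a proper 5-coloring certainly exists.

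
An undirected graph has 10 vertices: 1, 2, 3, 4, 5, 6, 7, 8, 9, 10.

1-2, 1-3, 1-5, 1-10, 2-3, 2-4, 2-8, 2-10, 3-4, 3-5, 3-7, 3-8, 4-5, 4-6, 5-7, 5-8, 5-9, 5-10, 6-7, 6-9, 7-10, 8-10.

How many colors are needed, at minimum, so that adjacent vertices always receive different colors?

5, 7, 10 are pairwise adjacent, so at least 3 colors are needed.
3 colors suffice: color a → {2, 5, 6}; color b → {3, 9, 10}; color c → {1, 4, 7, 8}. No two adjacent vertices share a color.

3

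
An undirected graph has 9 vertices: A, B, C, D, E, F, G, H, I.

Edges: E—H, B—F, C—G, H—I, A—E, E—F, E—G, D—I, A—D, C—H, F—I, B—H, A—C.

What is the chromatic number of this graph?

The cycle I-H-E-A-D-I has odd length 5, so it cannot be 2-colored; at least 3 colors are needed.
One proper 3-coloring: A=2, B=1, C=1, D=3, E=1, F=2, G=2, H=2, I=1. No two adjacent vertices share a color.

3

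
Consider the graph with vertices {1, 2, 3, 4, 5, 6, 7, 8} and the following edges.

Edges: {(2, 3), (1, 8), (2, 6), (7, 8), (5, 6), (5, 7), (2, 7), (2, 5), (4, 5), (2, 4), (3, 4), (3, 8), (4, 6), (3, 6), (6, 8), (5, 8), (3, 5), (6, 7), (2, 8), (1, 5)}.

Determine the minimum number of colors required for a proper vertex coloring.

5

2, 3, 5, 6, 8 are mutually adjacent (a clique of size 5), so at least 5 colors are needed.
5 colors suffice: color red → {5}; color blue → {1, 6}; color green → {2}; color yellow → {4, 8}; color purple → {3, 7}. Every edge joins two different colors.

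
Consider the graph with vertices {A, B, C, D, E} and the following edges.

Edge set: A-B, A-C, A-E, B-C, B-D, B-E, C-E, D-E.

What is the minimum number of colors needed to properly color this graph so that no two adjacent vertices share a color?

4

A, B, C, E form a clique, so at least 4 colors are needed.
4 colors suffice: color red → {B}; color blue → {E}; color green → {A, D}; color yellow → {C}. Each edge has distinct colors on its endpoints.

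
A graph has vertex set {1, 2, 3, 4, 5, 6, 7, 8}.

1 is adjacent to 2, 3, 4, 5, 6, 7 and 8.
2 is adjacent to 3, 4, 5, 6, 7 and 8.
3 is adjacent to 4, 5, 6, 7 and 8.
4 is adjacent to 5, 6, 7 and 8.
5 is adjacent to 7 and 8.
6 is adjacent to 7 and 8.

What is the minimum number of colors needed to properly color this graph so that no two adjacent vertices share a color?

1, 2, 3, 4, 5, 8 are mutually adjacent (a clique of size 6), so at least 6 colors are needed.
One proper 6-coloring: 1=a, 2=b, 3=c, 4=d, 5=f, 6=f, 7=e, 8=e. Each edge has distinct colors on its endpoints.

6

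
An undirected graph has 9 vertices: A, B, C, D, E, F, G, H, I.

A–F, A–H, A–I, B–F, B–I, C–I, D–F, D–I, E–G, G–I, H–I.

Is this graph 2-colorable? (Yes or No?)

A, H, I are pairwise adjacent, so at least 3 colors are needed.
So 2 colors are not enough.

No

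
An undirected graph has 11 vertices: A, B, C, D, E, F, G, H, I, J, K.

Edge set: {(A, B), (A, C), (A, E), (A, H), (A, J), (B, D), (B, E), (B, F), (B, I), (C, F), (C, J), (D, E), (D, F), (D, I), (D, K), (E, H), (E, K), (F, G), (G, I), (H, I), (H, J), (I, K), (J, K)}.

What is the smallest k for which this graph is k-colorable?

3

A, B, E form a triangle, so at least 3 colors are needed.
3 colors suffice: color 1 → {E, F, I, J}; color 2 → {B, C, G, H, K}; color 3 → {A, D}. No two adjacent vertices share a color.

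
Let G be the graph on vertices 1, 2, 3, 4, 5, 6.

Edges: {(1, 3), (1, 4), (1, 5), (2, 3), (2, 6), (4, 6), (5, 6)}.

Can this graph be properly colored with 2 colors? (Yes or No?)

No

The cycle 1-3-2-6-5-1 has odd length 5, so it cannot be 2-colored; at least 3 colors are needed.
So 2 colors are not enough.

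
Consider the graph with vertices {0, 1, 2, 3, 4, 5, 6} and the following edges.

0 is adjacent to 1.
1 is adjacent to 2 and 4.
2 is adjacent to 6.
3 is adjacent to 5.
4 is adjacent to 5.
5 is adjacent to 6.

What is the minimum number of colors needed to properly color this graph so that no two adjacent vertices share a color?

The cycle 2-1-4-5-6-2 has odd length 5, so it cannot be 2-colored; at least 3 colors are needed.
3 colors suffice: 0=blue, 1=red, 2=green, 3=blue, 4=blue, 5=red, 6=blue. Each edge has distinct colors on its endpoints.

3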